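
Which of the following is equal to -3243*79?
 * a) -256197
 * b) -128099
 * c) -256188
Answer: a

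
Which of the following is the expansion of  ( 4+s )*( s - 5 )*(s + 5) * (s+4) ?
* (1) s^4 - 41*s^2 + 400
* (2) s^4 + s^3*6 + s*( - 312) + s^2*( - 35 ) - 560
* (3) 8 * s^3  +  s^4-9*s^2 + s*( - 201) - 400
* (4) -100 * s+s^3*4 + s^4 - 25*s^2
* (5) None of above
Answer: 5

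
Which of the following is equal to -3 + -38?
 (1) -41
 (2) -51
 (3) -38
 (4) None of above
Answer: 1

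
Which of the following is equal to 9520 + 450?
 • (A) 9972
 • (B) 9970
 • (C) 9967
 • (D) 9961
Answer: B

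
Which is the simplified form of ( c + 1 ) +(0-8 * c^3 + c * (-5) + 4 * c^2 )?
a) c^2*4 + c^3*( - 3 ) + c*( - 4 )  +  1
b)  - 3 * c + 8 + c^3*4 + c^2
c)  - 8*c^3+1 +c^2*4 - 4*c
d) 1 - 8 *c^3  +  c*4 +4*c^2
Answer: c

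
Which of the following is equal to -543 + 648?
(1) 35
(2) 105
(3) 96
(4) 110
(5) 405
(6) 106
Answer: 2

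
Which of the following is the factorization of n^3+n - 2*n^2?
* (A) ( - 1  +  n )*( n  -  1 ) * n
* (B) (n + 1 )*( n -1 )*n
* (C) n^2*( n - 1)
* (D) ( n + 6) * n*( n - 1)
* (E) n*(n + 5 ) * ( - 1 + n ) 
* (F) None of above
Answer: A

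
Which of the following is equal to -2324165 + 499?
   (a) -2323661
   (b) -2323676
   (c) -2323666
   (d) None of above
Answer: c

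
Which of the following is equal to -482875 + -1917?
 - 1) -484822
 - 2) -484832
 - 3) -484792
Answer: 3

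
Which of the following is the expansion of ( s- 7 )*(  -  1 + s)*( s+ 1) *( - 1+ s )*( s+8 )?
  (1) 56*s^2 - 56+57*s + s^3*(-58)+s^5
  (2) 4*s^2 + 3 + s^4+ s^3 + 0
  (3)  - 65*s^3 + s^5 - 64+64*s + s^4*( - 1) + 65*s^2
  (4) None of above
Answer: 1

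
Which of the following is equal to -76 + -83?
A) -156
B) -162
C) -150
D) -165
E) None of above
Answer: E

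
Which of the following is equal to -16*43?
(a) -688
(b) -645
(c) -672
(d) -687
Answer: a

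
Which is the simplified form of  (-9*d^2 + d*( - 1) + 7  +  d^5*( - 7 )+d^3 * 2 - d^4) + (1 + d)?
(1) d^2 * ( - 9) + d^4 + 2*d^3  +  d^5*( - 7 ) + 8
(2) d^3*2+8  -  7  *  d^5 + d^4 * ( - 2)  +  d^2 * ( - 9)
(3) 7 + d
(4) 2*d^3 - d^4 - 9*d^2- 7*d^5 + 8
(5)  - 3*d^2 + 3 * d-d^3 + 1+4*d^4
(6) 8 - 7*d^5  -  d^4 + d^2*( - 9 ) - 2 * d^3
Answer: 4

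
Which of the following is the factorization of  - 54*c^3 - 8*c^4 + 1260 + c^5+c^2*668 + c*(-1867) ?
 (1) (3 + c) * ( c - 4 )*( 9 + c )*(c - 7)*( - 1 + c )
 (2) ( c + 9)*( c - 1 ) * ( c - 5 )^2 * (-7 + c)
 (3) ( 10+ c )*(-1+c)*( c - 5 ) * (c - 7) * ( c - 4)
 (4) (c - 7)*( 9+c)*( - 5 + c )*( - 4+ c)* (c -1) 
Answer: 4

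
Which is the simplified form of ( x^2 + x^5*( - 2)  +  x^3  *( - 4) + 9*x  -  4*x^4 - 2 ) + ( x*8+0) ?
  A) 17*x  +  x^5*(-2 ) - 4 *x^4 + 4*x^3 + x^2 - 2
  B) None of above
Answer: B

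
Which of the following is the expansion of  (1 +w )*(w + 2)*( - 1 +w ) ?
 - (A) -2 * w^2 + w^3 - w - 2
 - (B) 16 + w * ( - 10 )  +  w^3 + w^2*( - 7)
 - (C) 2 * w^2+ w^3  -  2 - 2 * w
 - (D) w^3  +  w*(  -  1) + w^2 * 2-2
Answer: D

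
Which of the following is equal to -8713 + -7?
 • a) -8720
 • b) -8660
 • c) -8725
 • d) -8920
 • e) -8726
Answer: a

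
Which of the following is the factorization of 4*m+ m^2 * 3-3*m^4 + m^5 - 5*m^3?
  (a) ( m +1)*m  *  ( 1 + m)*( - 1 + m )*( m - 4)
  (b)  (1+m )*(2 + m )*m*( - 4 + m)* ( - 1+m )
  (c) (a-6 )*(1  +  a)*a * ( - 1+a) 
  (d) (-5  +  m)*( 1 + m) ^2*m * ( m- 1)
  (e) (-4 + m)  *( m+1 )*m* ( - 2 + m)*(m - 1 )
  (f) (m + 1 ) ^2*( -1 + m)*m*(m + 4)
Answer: a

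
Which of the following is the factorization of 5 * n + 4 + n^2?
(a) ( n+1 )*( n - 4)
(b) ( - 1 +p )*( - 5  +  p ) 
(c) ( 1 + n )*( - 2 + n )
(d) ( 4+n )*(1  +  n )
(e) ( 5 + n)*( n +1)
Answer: d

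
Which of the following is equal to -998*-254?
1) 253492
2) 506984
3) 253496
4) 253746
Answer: 1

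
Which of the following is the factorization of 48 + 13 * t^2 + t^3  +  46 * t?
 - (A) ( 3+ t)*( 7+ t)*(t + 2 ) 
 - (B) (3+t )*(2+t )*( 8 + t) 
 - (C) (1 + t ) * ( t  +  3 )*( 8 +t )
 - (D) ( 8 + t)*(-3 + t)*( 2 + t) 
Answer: B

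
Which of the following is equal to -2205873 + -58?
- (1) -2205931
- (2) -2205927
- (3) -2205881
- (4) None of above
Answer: 1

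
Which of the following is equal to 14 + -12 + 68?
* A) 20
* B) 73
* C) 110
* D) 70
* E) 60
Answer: D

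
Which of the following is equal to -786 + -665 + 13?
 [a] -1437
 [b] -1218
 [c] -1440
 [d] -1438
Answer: d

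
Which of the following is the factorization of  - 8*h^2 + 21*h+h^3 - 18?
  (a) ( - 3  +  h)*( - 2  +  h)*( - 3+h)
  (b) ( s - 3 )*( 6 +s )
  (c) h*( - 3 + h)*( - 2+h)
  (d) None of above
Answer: a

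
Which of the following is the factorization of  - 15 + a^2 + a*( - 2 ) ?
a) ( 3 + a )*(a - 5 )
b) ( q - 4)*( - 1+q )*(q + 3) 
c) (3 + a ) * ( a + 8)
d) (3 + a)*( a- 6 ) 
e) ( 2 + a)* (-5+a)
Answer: a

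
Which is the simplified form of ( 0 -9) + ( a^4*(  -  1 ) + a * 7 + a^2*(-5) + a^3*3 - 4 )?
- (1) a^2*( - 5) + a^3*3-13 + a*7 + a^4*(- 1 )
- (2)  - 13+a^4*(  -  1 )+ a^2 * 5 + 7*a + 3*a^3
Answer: 1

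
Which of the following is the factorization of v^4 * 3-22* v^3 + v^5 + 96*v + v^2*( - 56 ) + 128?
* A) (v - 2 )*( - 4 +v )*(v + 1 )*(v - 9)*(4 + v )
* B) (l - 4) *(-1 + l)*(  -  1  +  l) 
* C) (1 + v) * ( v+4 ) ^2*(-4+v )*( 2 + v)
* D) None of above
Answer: D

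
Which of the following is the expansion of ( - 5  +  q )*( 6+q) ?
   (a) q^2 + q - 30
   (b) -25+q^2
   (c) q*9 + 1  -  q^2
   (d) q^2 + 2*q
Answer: a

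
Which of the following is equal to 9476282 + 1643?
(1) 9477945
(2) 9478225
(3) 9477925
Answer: 3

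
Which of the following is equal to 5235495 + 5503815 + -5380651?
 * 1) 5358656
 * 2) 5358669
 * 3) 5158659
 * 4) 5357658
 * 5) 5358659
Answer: 5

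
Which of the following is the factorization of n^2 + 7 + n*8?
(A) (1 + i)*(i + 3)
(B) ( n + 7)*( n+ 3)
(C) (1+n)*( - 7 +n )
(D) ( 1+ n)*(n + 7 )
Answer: D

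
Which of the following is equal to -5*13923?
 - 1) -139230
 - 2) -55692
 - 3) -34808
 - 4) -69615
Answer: 4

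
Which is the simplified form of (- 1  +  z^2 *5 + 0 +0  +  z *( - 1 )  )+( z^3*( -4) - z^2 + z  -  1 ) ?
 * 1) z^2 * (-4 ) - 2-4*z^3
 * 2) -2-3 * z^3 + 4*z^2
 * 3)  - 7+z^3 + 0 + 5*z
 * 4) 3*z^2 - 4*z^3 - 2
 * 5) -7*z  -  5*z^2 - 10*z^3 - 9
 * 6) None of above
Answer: 6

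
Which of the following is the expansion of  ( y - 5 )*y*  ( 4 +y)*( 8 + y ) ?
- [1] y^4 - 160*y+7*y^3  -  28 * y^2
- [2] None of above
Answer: 1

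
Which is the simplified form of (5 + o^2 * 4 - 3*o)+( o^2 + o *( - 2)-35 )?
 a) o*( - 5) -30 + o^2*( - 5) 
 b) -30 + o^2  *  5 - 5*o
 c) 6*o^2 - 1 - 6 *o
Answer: b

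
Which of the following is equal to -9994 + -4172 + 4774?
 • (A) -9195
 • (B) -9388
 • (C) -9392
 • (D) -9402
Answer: C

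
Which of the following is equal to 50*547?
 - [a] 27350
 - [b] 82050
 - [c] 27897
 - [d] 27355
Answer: a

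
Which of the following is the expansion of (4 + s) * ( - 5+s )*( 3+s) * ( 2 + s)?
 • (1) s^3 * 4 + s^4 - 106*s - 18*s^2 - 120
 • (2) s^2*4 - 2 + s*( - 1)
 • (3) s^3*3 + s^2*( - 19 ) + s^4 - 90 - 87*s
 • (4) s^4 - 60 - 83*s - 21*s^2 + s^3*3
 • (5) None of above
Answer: 5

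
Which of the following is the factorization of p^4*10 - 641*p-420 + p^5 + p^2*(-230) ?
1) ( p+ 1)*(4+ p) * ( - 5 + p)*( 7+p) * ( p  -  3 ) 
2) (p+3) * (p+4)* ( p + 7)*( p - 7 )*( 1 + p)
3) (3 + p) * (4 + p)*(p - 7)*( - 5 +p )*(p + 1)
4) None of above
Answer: 4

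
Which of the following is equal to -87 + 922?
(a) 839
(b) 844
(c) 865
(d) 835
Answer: d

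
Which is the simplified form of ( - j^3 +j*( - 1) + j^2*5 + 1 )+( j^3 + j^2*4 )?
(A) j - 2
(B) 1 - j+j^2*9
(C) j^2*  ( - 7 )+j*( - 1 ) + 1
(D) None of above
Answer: B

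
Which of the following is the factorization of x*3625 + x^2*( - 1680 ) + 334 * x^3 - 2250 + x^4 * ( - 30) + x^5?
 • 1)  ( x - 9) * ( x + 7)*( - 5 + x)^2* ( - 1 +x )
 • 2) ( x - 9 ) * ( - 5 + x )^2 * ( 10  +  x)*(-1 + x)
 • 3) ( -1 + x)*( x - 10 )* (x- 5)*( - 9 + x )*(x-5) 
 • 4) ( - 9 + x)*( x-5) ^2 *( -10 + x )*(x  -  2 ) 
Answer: 3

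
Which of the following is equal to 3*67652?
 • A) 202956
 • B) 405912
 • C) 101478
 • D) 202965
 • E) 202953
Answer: A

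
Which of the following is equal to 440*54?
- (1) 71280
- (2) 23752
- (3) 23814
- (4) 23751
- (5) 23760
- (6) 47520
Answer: 5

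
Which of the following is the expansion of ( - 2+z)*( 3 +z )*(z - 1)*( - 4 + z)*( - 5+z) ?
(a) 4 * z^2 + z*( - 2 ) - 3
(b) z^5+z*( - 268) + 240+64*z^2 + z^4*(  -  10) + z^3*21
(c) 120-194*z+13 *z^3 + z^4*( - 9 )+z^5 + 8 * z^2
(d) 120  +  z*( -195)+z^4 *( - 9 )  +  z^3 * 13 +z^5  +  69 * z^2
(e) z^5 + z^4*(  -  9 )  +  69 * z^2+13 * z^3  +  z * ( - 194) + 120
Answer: e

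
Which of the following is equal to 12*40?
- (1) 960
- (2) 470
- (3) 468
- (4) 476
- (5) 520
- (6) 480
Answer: 6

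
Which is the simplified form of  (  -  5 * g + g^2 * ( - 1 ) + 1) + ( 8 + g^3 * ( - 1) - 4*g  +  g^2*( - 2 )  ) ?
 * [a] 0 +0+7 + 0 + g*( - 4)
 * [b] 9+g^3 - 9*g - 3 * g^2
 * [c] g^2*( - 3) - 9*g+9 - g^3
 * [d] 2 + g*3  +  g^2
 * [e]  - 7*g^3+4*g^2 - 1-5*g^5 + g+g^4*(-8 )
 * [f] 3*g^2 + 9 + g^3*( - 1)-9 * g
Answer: c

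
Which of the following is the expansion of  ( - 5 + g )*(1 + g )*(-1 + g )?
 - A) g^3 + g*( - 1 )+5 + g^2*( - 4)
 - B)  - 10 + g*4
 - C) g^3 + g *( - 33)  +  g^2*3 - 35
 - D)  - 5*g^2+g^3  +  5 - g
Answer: D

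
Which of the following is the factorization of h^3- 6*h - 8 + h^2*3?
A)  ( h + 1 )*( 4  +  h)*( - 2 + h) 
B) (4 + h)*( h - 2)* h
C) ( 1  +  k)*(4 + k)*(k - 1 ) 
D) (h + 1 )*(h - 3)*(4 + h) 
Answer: A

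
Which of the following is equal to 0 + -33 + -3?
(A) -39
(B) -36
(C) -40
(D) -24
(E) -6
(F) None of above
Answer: B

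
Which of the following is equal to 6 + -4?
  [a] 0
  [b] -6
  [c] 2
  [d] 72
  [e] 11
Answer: c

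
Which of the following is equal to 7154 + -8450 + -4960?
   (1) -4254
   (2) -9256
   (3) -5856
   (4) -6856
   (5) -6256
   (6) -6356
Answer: 5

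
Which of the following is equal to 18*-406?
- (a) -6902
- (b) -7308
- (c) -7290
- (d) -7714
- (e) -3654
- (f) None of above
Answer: b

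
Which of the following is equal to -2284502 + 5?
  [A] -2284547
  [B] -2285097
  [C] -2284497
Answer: C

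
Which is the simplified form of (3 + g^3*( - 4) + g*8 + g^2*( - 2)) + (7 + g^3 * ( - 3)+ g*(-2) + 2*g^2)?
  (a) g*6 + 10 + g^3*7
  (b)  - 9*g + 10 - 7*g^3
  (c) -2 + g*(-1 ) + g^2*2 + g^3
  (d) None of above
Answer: d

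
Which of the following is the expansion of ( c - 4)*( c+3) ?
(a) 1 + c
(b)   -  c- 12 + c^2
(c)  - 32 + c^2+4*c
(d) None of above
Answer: b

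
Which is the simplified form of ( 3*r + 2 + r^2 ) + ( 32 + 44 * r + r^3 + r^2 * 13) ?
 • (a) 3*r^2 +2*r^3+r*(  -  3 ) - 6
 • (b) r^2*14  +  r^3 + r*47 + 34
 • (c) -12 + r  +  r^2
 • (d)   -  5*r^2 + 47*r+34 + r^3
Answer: b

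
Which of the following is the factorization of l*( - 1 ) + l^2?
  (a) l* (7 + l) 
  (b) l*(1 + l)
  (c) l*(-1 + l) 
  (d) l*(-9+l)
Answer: c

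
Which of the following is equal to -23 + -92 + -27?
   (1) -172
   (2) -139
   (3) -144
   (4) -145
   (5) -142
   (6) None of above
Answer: 5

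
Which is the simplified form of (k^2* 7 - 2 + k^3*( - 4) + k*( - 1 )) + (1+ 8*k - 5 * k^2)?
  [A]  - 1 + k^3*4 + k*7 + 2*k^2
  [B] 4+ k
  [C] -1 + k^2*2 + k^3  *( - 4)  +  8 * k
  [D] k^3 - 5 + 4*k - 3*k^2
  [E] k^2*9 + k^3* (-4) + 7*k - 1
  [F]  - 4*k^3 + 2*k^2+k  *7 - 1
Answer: F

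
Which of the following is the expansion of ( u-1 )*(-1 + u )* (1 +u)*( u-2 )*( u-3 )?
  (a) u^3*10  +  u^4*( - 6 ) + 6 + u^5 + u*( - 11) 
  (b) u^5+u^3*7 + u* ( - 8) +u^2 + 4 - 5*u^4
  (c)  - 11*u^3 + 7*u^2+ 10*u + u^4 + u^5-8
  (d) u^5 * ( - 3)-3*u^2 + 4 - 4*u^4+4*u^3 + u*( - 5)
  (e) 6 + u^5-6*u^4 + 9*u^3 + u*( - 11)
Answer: a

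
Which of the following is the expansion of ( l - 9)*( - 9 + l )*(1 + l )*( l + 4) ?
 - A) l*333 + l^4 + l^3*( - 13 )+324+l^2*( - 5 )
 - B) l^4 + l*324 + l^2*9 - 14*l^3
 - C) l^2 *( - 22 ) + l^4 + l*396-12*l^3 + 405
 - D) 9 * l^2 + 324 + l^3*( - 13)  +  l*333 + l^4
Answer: A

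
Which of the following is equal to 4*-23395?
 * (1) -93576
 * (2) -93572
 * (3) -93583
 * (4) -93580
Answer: 4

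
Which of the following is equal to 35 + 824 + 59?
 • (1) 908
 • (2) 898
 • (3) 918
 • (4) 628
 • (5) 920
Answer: 3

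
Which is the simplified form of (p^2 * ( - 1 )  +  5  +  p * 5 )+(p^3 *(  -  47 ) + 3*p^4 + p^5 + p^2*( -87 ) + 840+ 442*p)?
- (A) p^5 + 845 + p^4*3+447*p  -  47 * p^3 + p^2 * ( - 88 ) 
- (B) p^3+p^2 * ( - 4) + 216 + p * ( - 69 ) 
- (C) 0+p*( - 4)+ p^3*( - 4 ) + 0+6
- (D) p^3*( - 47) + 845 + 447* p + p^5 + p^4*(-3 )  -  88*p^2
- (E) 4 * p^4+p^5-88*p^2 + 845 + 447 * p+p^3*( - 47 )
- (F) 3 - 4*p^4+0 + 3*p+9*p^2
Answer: A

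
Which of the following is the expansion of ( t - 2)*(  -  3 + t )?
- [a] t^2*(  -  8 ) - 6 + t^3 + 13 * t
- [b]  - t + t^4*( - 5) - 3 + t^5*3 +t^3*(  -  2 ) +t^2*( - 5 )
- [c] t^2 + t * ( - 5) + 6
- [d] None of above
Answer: c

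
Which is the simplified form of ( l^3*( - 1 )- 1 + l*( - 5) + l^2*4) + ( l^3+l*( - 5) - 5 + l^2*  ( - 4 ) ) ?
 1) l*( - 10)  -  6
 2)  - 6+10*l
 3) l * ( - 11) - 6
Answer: 1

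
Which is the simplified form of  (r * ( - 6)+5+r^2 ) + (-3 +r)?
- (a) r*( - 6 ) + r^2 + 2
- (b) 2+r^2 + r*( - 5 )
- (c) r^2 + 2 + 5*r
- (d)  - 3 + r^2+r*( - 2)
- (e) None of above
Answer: b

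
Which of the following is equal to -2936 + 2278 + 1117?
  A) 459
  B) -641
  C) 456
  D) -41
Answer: A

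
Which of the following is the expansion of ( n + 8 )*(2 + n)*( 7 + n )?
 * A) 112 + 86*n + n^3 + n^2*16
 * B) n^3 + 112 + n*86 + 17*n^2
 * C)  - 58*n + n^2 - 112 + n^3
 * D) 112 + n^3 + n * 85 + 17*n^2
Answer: B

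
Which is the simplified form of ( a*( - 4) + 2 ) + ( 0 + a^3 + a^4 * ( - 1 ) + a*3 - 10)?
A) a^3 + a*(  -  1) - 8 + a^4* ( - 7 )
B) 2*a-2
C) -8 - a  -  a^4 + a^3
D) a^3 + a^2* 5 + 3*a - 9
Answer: C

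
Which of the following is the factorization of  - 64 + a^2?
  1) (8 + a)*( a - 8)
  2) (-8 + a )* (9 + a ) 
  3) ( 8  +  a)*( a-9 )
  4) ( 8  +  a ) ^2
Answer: 1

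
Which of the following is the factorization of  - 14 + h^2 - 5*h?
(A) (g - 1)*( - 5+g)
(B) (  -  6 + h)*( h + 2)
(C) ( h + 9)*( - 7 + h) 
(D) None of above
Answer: D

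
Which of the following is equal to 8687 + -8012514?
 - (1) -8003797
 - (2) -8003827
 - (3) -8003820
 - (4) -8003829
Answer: 2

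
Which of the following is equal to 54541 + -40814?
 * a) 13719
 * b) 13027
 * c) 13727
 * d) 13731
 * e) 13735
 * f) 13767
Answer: c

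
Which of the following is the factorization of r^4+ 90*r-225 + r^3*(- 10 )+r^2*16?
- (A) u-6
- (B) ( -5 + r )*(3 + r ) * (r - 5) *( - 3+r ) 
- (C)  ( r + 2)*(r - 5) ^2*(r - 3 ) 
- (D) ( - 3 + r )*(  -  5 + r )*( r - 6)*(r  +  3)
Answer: B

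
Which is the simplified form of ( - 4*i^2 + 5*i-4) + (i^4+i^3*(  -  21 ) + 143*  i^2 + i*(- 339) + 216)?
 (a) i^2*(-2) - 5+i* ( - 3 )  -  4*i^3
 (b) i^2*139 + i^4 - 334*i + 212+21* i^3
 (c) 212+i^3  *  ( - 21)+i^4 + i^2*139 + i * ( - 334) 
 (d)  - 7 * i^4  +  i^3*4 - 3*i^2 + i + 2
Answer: c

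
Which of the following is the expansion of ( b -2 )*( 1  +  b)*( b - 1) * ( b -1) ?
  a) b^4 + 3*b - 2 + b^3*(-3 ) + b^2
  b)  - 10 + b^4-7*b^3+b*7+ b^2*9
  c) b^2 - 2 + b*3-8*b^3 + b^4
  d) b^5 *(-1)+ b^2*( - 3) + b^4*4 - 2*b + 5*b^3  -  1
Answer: a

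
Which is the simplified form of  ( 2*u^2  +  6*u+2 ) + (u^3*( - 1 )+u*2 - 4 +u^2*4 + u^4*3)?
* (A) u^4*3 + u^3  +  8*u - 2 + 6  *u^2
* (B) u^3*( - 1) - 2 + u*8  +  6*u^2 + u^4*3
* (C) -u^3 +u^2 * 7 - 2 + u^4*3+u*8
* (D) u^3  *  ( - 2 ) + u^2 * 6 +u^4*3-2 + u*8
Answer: B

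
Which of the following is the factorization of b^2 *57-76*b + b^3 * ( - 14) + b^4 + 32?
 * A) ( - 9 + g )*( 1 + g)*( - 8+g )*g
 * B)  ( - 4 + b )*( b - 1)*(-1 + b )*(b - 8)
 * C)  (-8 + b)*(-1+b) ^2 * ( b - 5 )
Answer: B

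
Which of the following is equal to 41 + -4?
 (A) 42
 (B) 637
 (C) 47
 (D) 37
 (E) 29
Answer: D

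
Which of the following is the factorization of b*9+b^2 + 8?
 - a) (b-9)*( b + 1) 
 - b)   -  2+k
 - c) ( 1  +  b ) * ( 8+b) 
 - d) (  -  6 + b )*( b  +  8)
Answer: c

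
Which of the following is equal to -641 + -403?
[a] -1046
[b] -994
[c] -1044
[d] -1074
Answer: c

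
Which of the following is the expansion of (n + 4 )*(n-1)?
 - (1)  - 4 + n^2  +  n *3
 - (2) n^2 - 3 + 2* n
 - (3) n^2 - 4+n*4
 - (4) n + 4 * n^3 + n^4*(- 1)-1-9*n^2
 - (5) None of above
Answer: 1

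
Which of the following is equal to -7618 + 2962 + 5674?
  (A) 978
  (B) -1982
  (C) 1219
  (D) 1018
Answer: D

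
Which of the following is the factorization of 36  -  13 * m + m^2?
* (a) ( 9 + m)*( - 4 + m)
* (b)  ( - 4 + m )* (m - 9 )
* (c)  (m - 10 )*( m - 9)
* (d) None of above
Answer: b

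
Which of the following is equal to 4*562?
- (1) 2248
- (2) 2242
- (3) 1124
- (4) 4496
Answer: 1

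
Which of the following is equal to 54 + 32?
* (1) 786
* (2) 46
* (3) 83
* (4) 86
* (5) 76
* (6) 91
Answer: 4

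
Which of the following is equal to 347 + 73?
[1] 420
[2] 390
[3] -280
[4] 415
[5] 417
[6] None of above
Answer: 1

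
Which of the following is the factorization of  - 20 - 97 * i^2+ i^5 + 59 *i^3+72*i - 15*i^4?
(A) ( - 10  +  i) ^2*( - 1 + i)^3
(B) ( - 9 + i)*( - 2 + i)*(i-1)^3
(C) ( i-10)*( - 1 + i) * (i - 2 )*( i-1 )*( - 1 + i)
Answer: C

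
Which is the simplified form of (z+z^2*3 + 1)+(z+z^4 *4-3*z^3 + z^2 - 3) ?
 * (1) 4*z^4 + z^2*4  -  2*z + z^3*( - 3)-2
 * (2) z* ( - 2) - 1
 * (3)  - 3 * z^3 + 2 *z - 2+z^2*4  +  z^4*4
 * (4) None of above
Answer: 3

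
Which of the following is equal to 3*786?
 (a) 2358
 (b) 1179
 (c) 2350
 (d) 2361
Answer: a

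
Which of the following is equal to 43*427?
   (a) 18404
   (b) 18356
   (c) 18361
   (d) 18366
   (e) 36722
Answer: c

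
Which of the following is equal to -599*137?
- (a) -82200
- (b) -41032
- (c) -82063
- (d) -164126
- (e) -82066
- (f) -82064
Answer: c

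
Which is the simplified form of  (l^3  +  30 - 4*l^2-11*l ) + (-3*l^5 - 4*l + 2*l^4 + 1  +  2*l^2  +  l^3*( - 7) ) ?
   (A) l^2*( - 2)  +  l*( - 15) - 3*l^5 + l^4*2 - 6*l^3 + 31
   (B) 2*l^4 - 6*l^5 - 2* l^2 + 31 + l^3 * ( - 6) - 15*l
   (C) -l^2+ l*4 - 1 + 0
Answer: A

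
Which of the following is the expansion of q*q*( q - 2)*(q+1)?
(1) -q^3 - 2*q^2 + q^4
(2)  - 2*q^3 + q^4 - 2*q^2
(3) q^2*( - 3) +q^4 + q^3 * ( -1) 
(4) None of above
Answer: 1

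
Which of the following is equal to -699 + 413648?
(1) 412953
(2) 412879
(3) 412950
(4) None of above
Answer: 4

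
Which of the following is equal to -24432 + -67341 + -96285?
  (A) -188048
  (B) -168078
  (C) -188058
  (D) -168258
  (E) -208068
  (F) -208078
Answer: C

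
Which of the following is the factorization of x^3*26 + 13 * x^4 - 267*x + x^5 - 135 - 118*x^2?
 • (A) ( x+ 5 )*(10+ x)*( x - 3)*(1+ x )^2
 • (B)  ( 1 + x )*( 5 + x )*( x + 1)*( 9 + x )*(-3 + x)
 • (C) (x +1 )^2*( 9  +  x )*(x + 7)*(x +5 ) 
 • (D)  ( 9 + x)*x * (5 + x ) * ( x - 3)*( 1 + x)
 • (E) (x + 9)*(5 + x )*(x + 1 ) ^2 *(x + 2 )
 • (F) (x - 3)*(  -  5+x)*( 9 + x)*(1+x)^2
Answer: B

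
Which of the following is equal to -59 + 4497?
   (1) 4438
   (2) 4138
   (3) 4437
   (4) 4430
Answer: 1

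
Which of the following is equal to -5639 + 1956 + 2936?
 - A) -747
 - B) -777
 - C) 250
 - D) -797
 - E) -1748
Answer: A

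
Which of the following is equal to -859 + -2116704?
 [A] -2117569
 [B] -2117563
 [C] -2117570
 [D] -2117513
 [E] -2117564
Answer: B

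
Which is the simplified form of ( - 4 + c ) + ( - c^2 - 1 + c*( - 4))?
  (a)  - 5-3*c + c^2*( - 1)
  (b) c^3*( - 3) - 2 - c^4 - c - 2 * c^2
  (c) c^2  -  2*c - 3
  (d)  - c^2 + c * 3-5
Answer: a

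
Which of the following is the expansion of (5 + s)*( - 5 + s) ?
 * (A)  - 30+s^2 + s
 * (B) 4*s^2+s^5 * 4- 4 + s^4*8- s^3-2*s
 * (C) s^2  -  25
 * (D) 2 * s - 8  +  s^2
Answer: C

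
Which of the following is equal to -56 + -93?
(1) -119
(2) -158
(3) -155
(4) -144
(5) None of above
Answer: 5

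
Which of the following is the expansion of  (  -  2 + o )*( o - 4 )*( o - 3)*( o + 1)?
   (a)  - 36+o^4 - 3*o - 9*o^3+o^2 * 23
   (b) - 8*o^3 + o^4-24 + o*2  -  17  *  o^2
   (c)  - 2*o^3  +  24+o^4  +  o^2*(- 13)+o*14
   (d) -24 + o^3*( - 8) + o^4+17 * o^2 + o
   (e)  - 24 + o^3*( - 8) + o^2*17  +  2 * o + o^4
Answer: e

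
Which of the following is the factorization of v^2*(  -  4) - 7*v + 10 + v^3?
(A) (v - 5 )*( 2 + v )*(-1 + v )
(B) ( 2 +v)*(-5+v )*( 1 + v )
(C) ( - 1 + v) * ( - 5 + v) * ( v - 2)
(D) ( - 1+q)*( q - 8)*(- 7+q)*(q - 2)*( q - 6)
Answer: A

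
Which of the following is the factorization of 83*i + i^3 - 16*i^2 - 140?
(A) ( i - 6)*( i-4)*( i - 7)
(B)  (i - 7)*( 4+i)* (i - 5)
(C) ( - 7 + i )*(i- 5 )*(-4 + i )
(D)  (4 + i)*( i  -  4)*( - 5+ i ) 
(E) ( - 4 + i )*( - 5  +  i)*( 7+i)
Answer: C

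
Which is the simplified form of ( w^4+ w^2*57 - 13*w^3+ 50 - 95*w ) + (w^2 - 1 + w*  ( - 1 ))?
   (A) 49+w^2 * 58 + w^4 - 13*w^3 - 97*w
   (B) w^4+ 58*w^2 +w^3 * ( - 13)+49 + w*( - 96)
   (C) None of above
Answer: B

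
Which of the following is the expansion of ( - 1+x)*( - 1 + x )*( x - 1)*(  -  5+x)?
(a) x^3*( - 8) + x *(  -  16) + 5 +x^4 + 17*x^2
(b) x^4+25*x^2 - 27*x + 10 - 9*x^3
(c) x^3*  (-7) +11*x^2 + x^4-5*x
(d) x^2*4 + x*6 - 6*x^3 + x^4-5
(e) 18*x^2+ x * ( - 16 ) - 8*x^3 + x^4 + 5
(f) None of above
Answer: e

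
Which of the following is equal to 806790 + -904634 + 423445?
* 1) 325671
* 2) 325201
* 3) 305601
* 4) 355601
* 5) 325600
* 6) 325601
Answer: 6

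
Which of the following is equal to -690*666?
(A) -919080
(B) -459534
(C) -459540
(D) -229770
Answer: C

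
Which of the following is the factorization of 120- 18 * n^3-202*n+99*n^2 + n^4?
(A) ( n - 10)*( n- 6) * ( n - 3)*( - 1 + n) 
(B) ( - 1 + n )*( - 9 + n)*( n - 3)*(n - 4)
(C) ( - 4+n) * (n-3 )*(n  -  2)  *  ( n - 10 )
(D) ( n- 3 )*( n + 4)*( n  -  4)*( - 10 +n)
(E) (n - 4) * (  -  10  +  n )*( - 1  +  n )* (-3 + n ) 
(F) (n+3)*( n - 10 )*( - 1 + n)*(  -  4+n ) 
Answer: E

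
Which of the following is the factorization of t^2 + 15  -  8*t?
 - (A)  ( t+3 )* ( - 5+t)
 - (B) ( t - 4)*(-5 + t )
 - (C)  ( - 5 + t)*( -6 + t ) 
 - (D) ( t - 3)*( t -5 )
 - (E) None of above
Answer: D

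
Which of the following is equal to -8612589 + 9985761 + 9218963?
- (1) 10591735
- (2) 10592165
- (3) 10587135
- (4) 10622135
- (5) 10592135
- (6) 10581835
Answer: 5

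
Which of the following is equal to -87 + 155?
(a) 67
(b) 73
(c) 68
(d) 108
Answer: c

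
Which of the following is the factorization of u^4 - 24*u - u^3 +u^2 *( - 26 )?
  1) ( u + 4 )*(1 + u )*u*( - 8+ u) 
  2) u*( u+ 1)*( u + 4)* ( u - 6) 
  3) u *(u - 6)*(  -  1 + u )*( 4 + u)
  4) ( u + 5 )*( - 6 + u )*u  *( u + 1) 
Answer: 2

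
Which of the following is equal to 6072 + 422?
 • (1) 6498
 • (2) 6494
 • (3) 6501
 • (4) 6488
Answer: 2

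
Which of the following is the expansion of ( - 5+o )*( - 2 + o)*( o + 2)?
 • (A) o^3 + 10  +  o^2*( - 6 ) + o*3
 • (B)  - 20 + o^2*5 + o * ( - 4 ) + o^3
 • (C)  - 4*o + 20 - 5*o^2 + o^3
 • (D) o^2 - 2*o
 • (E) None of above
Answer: C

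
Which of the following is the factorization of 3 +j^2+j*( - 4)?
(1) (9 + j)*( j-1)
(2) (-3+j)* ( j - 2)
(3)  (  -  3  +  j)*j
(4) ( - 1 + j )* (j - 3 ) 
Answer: 4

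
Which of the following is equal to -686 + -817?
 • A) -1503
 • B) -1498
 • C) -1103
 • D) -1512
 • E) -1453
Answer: A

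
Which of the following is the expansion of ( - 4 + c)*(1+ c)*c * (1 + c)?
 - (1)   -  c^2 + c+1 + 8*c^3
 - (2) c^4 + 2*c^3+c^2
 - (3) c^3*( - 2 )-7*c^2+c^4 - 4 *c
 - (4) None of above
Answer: 3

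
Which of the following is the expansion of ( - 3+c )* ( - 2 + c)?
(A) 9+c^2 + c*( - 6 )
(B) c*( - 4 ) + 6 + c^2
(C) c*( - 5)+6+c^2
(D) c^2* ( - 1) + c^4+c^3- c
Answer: C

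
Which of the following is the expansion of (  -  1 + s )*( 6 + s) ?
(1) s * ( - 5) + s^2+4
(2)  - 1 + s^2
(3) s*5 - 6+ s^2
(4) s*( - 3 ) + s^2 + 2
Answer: 3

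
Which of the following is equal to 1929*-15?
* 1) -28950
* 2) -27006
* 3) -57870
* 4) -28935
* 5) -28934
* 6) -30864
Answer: 4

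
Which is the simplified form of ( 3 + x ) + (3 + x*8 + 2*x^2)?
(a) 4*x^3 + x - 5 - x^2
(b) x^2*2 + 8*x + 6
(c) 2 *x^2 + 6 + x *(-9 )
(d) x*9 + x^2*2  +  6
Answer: d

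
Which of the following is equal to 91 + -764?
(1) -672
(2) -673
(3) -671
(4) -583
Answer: 2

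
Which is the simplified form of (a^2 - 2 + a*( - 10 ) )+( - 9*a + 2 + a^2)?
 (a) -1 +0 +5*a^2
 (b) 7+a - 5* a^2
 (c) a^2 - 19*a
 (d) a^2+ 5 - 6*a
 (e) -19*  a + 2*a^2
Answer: e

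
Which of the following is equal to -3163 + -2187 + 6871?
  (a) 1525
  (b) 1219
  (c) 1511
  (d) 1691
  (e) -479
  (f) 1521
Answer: f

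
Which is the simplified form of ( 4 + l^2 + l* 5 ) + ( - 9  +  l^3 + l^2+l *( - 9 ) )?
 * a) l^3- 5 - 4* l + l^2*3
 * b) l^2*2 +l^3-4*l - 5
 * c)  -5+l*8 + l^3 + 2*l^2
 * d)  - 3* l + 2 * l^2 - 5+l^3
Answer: b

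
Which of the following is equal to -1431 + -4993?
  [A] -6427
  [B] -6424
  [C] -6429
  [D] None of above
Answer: B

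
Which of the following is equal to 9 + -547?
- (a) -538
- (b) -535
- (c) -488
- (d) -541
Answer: a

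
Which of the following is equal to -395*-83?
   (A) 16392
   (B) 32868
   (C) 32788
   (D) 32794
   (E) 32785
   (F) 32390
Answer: E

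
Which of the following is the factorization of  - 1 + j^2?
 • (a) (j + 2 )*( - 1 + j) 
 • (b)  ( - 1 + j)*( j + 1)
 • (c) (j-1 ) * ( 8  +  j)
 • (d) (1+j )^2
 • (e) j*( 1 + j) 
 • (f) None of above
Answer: b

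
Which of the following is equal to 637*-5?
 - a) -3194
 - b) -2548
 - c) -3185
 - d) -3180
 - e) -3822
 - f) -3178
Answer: c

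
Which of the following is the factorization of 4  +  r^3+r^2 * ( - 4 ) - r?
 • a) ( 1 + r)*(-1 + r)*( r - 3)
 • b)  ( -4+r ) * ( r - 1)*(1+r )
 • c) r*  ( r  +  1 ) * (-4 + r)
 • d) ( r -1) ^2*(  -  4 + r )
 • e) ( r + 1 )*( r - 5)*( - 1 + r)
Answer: b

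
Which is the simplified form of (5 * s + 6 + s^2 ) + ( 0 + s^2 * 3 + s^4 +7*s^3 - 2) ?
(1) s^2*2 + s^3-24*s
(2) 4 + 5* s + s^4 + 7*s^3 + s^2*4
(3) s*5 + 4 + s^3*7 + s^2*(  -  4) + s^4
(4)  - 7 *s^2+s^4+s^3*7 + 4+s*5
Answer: 2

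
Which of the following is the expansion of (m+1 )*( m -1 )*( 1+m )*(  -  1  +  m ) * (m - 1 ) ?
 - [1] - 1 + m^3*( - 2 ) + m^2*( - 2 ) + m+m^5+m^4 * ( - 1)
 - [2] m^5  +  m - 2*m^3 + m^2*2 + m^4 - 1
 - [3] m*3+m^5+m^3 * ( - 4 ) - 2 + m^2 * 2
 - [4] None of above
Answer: 4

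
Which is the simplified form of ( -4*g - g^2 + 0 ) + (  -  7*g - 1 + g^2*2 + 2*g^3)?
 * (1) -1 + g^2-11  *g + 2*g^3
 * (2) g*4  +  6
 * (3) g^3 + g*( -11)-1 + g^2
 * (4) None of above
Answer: 1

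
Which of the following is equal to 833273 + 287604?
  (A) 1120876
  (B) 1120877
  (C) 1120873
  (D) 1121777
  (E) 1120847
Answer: B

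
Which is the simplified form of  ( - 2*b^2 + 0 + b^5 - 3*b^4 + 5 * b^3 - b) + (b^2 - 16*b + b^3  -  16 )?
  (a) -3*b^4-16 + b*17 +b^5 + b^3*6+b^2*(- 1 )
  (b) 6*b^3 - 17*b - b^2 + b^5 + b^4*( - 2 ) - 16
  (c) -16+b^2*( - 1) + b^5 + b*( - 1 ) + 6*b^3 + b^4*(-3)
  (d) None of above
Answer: d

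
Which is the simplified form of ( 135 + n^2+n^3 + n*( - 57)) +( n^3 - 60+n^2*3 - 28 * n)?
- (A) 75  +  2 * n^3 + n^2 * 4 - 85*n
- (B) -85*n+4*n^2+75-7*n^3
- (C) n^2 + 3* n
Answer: A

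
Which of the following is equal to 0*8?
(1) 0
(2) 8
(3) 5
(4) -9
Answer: 1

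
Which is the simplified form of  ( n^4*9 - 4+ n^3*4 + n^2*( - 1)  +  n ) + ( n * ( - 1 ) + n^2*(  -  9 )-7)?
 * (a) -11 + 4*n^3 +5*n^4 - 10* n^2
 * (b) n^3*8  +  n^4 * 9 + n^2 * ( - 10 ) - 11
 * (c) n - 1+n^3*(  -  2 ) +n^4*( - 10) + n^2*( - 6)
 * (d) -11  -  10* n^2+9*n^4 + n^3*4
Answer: d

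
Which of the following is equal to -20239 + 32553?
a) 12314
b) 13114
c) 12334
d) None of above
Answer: a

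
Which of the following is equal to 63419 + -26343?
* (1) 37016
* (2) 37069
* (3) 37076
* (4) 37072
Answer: 3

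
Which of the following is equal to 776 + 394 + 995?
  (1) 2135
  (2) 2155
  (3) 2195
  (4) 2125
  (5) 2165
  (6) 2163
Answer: 5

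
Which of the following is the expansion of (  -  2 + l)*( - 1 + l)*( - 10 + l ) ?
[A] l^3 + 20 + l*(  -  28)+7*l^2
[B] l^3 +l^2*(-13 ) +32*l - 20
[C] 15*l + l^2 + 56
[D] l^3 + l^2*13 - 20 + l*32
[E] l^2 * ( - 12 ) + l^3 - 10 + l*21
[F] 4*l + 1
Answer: B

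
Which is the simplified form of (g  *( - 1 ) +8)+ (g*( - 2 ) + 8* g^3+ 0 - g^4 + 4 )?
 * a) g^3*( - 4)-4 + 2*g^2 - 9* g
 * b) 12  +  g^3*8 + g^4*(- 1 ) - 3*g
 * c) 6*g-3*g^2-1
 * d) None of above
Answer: b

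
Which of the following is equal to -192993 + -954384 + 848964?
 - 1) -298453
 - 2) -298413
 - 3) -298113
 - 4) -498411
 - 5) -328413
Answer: 2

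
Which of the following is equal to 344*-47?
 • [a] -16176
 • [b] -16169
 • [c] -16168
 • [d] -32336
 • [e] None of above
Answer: c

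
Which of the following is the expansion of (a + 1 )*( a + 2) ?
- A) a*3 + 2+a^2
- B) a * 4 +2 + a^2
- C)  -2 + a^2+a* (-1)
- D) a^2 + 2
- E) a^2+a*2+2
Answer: A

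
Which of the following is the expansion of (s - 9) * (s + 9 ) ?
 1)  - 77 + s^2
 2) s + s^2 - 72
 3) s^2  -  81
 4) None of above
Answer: 3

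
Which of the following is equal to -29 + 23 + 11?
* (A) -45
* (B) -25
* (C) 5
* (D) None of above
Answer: C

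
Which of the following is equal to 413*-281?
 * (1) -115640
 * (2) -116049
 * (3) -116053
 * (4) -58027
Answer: 3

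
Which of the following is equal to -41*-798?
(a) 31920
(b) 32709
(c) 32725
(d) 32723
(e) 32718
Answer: e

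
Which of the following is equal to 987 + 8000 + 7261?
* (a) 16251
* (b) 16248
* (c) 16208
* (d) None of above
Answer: b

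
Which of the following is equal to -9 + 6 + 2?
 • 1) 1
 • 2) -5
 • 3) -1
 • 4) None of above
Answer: 3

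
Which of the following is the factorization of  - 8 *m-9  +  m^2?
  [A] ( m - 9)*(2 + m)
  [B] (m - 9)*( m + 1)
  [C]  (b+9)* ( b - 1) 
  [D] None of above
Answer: B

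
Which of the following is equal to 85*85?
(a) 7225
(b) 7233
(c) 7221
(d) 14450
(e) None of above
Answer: a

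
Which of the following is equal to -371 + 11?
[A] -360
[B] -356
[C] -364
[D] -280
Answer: A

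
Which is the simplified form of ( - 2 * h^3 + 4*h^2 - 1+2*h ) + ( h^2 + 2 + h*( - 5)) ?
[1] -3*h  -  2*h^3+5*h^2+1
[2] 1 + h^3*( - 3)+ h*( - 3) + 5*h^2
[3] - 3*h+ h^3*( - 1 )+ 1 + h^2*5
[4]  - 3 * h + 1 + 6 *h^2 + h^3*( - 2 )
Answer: 1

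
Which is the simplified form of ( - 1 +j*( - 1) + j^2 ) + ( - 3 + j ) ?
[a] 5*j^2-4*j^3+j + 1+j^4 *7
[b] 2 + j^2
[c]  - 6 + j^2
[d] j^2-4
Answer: d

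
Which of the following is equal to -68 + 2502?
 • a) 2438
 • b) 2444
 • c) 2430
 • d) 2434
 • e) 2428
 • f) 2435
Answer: d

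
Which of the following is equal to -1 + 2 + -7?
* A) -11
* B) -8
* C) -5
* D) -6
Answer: D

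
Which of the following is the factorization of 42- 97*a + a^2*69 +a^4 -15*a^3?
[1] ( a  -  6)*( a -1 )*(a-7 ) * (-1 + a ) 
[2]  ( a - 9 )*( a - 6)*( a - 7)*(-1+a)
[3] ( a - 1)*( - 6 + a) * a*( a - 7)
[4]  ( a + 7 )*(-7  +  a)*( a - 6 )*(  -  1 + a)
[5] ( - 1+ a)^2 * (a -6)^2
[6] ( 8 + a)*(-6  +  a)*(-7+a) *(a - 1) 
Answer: 1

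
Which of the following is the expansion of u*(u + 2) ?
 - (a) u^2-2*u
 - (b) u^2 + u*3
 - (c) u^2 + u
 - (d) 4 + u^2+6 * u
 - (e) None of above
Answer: e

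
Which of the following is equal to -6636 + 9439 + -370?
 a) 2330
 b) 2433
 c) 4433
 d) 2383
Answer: b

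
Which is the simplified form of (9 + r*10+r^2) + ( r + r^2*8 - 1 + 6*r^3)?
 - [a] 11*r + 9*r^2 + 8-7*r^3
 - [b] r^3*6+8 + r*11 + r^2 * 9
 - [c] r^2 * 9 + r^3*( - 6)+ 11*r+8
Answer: b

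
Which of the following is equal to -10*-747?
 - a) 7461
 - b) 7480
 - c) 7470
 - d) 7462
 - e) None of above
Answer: c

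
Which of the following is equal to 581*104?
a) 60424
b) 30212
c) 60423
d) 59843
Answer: a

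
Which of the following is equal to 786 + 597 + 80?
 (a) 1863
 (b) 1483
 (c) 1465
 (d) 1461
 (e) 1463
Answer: e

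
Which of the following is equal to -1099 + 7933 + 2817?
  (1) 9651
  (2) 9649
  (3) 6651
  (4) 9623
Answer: 1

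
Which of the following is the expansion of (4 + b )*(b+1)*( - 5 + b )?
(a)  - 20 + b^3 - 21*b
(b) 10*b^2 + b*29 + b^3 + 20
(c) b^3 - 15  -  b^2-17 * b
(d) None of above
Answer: a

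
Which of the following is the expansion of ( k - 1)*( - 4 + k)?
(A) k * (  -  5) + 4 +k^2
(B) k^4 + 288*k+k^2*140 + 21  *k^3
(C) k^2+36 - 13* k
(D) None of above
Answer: A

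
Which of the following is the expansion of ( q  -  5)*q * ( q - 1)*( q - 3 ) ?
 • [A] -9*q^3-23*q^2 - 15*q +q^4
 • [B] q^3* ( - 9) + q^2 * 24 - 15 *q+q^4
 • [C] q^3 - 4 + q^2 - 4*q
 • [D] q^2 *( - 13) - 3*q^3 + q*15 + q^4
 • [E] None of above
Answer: E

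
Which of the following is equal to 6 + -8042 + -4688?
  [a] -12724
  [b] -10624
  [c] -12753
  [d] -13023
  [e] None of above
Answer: a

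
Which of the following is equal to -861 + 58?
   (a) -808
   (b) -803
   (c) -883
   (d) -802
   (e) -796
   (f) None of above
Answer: b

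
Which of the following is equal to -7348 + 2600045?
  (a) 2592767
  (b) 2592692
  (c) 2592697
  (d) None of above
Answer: c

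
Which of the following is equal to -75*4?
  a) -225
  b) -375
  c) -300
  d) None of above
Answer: c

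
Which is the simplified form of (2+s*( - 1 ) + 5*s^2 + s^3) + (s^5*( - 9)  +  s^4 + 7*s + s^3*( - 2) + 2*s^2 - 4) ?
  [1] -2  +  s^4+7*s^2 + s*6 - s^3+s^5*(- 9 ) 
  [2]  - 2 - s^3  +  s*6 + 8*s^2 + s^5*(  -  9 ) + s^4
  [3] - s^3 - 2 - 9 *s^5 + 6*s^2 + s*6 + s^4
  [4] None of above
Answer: 1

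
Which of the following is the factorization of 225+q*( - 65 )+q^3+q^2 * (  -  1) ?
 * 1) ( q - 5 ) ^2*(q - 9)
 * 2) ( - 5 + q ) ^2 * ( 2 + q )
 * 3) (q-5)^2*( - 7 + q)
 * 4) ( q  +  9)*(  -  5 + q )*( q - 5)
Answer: 4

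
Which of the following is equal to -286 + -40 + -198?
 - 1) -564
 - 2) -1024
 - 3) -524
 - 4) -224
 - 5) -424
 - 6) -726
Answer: 3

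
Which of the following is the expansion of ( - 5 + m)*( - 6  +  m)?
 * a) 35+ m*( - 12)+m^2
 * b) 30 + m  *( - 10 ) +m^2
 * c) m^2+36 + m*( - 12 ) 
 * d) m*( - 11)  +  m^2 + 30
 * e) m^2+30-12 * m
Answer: d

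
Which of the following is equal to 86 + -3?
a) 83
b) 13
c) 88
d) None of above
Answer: a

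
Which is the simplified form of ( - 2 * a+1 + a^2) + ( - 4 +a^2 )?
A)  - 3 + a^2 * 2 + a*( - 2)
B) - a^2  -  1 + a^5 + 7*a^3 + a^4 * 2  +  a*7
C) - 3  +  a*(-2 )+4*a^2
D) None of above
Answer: A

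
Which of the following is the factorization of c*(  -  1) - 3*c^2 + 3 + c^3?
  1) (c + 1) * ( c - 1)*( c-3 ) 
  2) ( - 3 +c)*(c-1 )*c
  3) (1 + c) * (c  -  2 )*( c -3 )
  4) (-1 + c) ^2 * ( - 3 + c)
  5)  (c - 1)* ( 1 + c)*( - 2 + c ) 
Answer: 1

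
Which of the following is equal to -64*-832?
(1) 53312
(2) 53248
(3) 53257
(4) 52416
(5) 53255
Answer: 2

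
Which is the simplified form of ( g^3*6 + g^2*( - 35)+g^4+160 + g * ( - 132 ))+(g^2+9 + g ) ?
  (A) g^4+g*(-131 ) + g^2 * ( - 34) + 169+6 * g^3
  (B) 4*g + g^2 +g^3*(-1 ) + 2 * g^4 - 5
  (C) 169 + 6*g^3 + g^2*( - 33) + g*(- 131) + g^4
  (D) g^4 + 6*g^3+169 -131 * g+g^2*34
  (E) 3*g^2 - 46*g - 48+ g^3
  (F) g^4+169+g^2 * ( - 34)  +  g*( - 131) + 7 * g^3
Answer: A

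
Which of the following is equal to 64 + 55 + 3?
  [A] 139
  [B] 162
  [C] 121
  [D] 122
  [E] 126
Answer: D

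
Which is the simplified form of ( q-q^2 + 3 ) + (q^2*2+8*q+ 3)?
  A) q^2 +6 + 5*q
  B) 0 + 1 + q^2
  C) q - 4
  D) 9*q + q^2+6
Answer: D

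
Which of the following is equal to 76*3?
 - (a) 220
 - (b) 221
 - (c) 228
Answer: c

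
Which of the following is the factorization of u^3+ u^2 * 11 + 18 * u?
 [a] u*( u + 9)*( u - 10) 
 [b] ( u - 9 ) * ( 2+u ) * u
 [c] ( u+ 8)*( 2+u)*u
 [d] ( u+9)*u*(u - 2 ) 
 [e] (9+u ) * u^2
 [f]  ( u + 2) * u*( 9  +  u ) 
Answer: f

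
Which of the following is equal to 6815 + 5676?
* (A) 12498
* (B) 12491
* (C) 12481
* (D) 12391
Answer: B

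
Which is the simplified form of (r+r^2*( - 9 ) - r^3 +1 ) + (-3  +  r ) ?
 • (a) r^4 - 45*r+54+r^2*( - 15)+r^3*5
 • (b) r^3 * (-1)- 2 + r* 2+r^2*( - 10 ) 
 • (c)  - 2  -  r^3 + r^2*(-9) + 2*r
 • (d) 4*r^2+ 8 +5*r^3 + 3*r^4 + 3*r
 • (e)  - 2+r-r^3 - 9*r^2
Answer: c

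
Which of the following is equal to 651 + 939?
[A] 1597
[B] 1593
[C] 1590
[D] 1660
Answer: C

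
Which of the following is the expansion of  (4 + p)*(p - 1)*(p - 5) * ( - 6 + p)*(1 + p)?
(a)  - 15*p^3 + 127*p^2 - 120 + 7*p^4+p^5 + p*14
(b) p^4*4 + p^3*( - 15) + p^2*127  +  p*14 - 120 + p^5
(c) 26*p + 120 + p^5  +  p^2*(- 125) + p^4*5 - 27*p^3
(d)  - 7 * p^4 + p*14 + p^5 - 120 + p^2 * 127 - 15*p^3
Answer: d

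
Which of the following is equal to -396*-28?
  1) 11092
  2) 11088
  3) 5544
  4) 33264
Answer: 2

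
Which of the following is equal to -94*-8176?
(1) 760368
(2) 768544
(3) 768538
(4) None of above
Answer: 2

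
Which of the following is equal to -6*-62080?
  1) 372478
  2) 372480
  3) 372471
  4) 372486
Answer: 2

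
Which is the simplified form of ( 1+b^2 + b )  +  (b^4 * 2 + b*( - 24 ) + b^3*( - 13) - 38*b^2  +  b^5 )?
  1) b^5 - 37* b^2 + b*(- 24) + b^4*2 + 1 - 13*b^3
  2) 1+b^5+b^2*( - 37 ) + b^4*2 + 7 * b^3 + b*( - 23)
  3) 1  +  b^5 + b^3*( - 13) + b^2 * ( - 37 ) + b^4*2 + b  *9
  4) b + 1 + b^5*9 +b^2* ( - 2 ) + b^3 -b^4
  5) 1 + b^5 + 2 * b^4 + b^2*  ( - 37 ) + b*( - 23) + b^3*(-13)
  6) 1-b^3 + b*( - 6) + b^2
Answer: 5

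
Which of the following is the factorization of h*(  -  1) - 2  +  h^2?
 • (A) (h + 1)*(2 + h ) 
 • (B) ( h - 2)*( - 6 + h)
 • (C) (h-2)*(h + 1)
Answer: C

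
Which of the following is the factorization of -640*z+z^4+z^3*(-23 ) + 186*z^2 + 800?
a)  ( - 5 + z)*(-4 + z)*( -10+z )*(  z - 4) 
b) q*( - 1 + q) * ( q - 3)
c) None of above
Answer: a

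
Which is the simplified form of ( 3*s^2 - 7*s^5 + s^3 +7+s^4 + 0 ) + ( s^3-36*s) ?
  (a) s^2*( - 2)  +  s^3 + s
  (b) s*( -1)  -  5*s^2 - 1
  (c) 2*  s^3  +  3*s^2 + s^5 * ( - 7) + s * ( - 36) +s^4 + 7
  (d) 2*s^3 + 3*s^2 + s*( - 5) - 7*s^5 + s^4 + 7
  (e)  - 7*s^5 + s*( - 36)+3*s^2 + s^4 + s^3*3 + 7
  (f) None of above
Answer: c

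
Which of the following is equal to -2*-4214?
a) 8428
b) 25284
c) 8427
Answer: a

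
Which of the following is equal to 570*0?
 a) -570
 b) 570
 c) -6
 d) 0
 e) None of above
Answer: d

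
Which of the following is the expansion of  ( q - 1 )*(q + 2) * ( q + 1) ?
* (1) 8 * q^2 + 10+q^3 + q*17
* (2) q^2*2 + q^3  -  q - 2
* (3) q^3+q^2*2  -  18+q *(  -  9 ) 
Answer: 2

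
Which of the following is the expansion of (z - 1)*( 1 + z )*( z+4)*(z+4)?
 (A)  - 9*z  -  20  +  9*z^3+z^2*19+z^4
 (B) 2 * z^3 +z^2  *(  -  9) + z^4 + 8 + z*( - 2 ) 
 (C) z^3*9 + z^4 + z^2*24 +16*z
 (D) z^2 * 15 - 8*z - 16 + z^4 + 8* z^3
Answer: D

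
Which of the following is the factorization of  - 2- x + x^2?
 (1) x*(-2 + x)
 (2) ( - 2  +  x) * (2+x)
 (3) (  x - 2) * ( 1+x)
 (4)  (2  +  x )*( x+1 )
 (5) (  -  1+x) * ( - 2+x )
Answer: 3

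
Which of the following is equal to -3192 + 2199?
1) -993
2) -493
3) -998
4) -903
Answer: 1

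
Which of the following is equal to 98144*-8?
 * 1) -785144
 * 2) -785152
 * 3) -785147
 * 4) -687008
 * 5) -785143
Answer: 2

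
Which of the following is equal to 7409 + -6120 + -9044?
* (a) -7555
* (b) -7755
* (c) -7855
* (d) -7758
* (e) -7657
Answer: b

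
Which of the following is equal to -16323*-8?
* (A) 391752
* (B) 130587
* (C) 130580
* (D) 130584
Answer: D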